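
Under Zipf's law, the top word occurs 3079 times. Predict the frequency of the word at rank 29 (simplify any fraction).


Zipf's law: freq(rank) = f1 / rank
f1 = 3079, rank = 29
freq = 3079 / 29
GCD(3079, 29) = 1
Simplified: 3079/29

3079/29


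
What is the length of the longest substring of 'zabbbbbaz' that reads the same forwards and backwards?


Scanning 'zabbbbbaz' for palindromic substrings.
Substring at positions 0-8: 'zabbbbbaz'.
Check: reverse('zabbbbbaz') = 'zabbbbbaz' -> palindrome confirmed.
No longer palindromic substring exists; longest length = 9

9


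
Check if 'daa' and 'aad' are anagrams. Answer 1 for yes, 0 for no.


Sort characters of 'daa': 'aad'
Sort characters of 'aad': 'aad'
Sorted forms match -> they ARE anagrams
Result: 1

1


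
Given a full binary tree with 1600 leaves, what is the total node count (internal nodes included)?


Leaf nodes (terminals): 1600
Internal nodes = n - 1 = 1600 - 1 = 1599
Total = leaves + internal = 1600 + 1599 = 3199

3199


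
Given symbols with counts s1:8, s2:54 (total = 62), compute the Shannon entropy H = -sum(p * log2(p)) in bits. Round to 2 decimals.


Computing entropy H = -sum(p_i * log2(p_i)):
  s1: p = 8/62 = 0.1290, -p*log2(p) = 0.3812
  s2: p = 54/62 = 0.8710, -p*log2(p) = 0.1736
H = sum of terms = 0.5548
Rounded to 2 decimals: 0.55

0.55


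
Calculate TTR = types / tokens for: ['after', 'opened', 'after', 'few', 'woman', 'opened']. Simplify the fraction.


Tokens: 6
Unique types: ('after', 'few', 'opened', 'woman') = 4
TTR = 4/6
Simplify: divide both by 2 -> 2/3
TTR = 2/3

2/3


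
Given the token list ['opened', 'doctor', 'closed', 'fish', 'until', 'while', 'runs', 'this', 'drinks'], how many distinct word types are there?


Listing all tokens and tracking unique types:
  Token 1: 'opened' -> NEW (unique so far: 1)
  Token 2: 'doctor' -> NEW (unique so far: 2)
  Token 3: 'closed' -> NEW (unique so far: 3)
  Token 4: 'fish' -> NEW (unique so far: 4)
  Token 5: 'until' -> NEW (unique so far: 5)
  Token 6: 'while' -> NEW (unique so far: 6)
  Token 7: 'runs' -> NEW (unique so far: 7)
  Token 8: 'this' -> NEW (unique so far: 8)
  Token 9: 'drinks' -> NEW (unique so far: 9)
Unique types: ('closed', 'doctor', 'drinks', 'fish', 'opened', 'runs', 'this', 'until', 'while')
Vocabulary size: 9

9


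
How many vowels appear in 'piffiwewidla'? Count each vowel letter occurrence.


Scanning each character of 'piffiwewidla':
  Position 1: 'p' -> consonant (running count: 0)
  Position 2: 'i' -> vowel (running count: 1)
  Position 3: 'f' -> consonant (running count: 1)
  Position 4: 'f' -> consonant (running count: 1)
  Position 5: 'i' -> vowel (running count: 2)
  Position 6: 'w' -> consonant (running count: 2)
  Position 7: 'e' -> vowel (running count: 3)
  Position 8: 'w' -> consonant (running count: 3)
  Position 9: 'i' -> vowel (running count: 4)
  Position 10: 'd' -> consonant (running count: 4)
  Position 11: 'l' -> consonant (running count: 4)
  Position 12: 'a' -> vowel (running count: 5)
Total vowels: 5

5


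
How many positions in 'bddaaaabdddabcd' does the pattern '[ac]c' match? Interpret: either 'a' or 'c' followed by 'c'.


Pattern: [ac]c means either 'a' or 'c' followed by 'c'.
Scanning 'bddaaaabdddabcd' position-by-position:
  Pos 0: window 'bd' -> no
  Pos 1: window 'dd' -> no
  Pos 2: window 'da' -> no
  Pos 3: window 'aa' -> no
  Pos 4: window 'aa' -> no
  Pos 5: window 'aa' -> no
  Pos 6: window 'ab' -> no
  Pos 7: window 'bd' -> no
  Pos 8: window 'dd' -> no
  Pos 9: window 'dd' -> no
  Pos 10: window 'da' -> no
  Pos 11: window 'ab' -> no
  Pos 12: window 'bc' -> no
  Pos 13: window 'cd' -> no
  Pos 14: window 'd' -> no
Total matches: 0

0


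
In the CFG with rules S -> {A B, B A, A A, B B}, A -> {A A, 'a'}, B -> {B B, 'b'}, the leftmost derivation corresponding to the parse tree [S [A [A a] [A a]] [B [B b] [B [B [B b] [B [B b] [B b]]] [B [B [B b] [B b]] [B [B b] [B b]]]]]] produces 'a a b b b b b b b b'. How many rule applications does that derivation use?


Every bracketed nonterminal node [X ...] in the tree is produced by exactly one rule application.
Reading the tree off as a leftmost derivation:
  Step 1: S  =>  A B   (applied S -> A B)
  Step 2: A B  =>  A A B   (applied A -> A A)
  Step 3: A A B  =>  a A B   (applied A -> a)
  Step 4: a A B  =>  a a B   (applied A -> a)
  Step 5: a a B  =>  a a B B   (applied B -> B B)
  Step 6: a a B B  =>  a a b B   (applied B -> b)
  Step 7: a a b B  =>  a a b B B   (applied B -> B B)
  Step 8: a a b B B  =>  a a b B B B   (applied B -> B B)
  Step 9: a a b B B B  =>  a a b b B B   (applied B -> b)
  Step 10: a a b b B B  =>  a a b b B B B   (applied B -> B B)
  Step 11: a a b b B B B  =>  a a b b b B B   (applied B -> b)
  Step 12: a a b b b B B  =>  a a b b b b B   (applied B -> b)
  Step 13: a a b b b b B  =>  a a b b b b B B   (applied B -> B B)
  Step 14: a a b b b b B B  =>  a a b b b b B B B   (applied B -> B B)
  Step 15: a a b b b b B B B  =>  a a b b b b b B B   (applied B -> b)
  Step 16: a a b b b b b B B  =>  a a b b b b b b B   (applied B -> b)
  Step 17: a a b b b b b b B  =>  a a b b b b b b B B   (applied B -> B B)
  Step 18: a a b b b b b b B B  =>  a a b b b b b b b B   (applied B -> b)
  Step 19: a a b b b b b b b B  =>  a a b b b b b b b b   (applied B -> b)
Final yield: a a b b b b b b b b
Total rewrite steps: 19

19


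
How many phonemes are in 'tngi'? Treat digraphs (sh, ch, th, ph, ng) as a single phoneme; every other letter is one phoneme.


Parsing 'tngi' greedily, digraphs first:
  't' -> consonant phoneme (phonemes so far: 1)
  'ng' -> digraph (1 consonant phoneme) (phonemes so far: 2)
  'i' -> vowel phoneme (phonemes so far: 3)
Total phonemes: 3

3


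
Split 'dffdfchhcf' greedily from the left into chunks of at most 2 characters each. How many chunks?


'dffdfchhcf' has 10 characters.
Chunking with max size 2:
  Chunk 1: 'df' (positions 0-1)
  Chunk 2: 'fd' (positions 2-3)
  Chunk 3: 'fc' (positions 4-5)
  Chunk 4: 'hh' (positions 6-7)
  Chunk 5: 'cf' (positions 8-9)
Total chunks: ceil(10 / 2) = 5

5


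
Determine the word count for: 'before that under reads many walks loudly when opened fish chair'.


Counting words by splitting on spaces:
  Word 1: 'before'
  Word 2: 'that'
  Word 3: 'under'
  Word 4: 'reads'
  Word 5: 'many'
  Word 6: 'walks'
  Word 7: 'loudly'
  Word 8: 'when'
  Word 9: 'opened'
  Word 10: 'fish'
  Word 11: 'chair'
Total words: 11

11


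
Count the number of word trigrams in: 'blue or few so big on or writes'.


Word trigrams from [8] words:
  Trigram 1: (blue or few)
  Trigram 2: (or few so)
  Trigram 3: (few so big)
  Trigram 4: (so big on)
  Trigram 5: (big on or)
  Trigram 6: (on or writes)
Total word trigrams: 8 - 2 = 6

6


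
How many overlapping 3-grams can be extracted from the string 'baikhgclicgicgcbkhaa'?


String 'baikhgclicgicgcbkhaa' has length L = 20.
Number of overlapping n-grams = L - n + 1
Substituting: 20 - 3 + 1 = 18

18


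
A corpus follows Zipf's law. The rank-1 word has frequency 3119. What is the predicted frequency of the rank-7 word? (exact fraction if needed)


Zipf's law: freq(rank) = f1 / rank
f1 = 3119, rank = 7
freq = 3119 / 7
GCD(3119, 7) = 1
Simplified: 3119/7

3119/7


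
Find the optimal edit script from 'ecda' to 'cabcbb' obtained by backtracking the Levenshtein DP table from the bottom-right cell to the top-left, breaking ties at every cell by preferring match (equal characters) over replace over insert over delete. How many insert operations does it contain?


Edit distance = 5. Backtracking from cell (4, 6) with preference match > replace > insert > delete,
then listing the resulting alignment 'ecda' -> 'cabcbb' left to right:
  Step 1: insert 'c' [insertion #1]
  Step 2: insert 'a' [insertion #2]
  Step 3: replace e->b
  Step 4: keep 'c'
  Step 5: replace d->b
  Step 6: replace a->b
Total insertions: 2

2


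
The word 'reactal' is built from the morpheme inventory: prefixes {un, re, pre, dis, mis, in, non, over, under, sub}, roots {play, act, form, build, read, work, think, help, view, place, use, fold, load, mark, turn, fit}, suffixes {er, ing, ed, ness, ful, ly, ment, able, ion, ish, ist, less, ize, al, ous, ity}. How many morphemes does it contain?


Segmenting 'reactal' against the inventory:
  're' -> prefix (morpheme 1)
  'act' -> root (morpheme 2)
  'al' -> suffix (morpheme 3)
Total morphemes: 3

3


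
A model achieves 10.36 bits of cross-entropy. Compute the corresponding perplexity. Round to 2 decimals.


Perplexity formula: PP = 2^H
H = 10.36
PP = 2^10.36
Decompose: 2^10.36 = 2^10 * 2^0.36
2^10 = 1024, 2^0.36 ~ 1.2834259
PP ~ 1024 * 1.2834259 = 1314.2281216
Rounded to 2 decimals: 1314.23

1314.23


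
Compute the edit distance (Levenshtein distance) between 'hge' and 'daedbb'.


Building DP table for s1='hge' (len 3) and s2='daedbb' (len 6):
       d  a  e  d  b  b
    0  1  2  3  4  5  6
  h 1  1  2  3  4  5  6
  g 2  2  2  3  4  5  6
  e 3  3  3  2  3  4  5
Edit distance = dp[3][6] = 5

5


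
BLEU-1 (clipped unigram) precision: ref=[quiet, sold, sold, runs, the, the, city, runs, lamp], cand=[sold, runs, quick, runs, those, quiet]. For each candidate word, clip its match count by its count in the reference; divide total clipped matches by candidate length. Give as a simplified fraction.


Reference word counts: {'city': 1, 'lamp': 1, 'quiet': 1, 'runs': 2, 'sold': 2, 'the': 2}
Checking each candidate word (with clipping):
  'sold' -> in reference (ref count 2, used 1/2) -> match (matches: 1)
  'runs' -> in reference (ref count 2, used 1/2) -> match (matches: 2)
  'quick' -> not in reference -> no match (matches: 2)
  'runs' -> in reference (ref count 2, used 2/2) -> match (matches: 3)
  'those' -> not in reference -> no match (matches: 3)
  'quiet' -> in reference (ref count 1, used 1/1) -> match (matches: 4)
Clipped matches: 4, Candidate length: 6
Precision = 4/6 = 2/3

2/3


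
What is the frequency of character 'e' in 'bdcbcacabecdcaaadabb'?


Scanning 'bdcbcacabecdcaaadabb' for 'e':
  Position 9: 'e' -> MATCH (count: 1)
Total occurrences of 'e': 1

1


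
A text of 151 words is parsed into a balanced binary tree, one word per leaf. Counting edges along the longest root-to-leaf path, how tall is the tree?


In a balanced binary tree with n leaves the deepest leaf is ceil(log2(n)) edges below the root.
log2(151) = 7.2384
ceil(7.2384) = 8
height (edges) = 8

8


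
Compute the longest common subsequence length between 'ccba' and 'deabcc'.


DP table for LCS of 'ccba' and 'deabcc':
       d  e  a  b  c  c
    0  0  0  0  0  0  0
  c 0  0  0  0  0  1  1
  c 0  0  0  0  0  1  2
  b 0  0  0  0  1  1  2
  a 0  0  0  1  1  1  2
LCS: 'cc'
LCS length = 2

2


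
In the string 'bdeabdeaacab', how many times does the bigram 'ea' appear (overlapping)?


Scanning 'bdeabdeaacab' for bigram 'ea':
  Position 0: 'bd' -> no
  Position 1: 'de' -> no
  Position 2: 'ea' -> MATCH
  Position 3: 'ab' -> no
  Position 4: 'bd' -> no
  Position 5: 'de' -> no
  Position 6: 'ea' -> MATCH
  Position 7: 'aa' -> no
  Position 8: 'ac' -> no
  Position 9: 'ca' -> no
  Position 10: 'ab' -> no
Total matches: 2

2


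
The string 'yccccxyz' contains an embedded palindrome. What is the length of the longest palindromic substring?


Scanning 'yccccxyz' for palindromic substrings.
Substring at positions 1-4: 'cccc'.
Check: reverse('cccc') = 'cccc' -> palindrome confirmed.
Neighbouring characters ('y' / 'x') break symmetry, so it cannot extend further.
No longer palindromic substring exists; longest length = 4

4


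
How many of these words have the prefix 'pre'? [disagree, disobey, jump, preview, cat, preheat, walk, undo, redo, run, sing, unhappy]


Checking each word for prefix 'pre':
  'disagree' -> no (count: 0)
  'disobey' -> no (count: 0)
  'jump' -> no (count: 0)
  'preview' -> YES, starts with 'pre' (count: 1)
  'cat' -> no (count: 1)
  'preheat' -> YES, starts with 'pre' (count: 2)
  'walk' -> no (count: 2)
  'undo' -> no (count: 2)
  'redo' -> no (count: 2)
  'run' -> no (count: 2)
  'sing' -> no (count: 2)
  'unhappy' -> no (count: 2)
Total with prefix 'pre': 2

2


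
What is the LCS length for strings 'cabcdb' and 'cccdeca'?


DP table for LCS of 'cabcdb' and 'cccdeca':
       c  c  c  d  e  c  a
    0  0  0  0  0  0  0  0
  c 0  1  1  1  1  1  1  1
  a 0  1  1  1  1  1  1  2
  b 0  1  1  1  1  1  1  2
  c 0  1  2  2  2  2  2  2
  d 0  1  2  2  3  3  3  3
  b 0  1  2  2  3  3  3  3
LCS: 'ccd'
LCS length = 3

3


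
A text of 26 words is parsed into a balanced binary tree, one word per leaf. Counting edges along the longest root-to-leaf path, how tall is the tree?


In a balanced binary tree with n leaves the deepest leaf is ceil(log2(n)) edges below the root.
log2(26) = 4.7004
ceil(4.7004) = 5
height (edges) = 5

5


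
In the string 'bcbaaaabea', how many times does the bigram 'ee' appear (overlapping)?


Scanning 'bcbaaaabea' for bigram 'ee':
  Position 0: 'bc' -> no
  Position 1: 'cb' -> no
  Position 2: 'ba' -> no
  Position 3: 'aa' -> no
  Position 4: 'aa' -> no
  Position 5: 'aa' -> no
  Position 6: 'ab' -> no
  Position 7: 'be' -> no
  Position 8: 'ea' -> no
Total matches: 0

0


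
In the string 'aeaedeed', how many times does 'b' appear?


Scanning 'aeaedeed' for 'b':
  No matches found.
Total occurrences of 'b': 0

0


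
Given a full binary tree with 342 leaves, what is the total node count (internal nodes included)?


Leaf nodes (terminals): 342
Internal nodes = n - 1 = 342 - 1 = 341
Total = leaves + internal = 342 + 341 = 683

683


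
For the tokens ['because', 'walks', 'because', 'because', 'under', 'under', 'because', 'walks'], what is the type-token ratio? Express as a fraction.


Tokens: 8
Unique types: ('because', 'under', 'walks') = 3
TTR = 3/8
Already in lowest terms.

3/8


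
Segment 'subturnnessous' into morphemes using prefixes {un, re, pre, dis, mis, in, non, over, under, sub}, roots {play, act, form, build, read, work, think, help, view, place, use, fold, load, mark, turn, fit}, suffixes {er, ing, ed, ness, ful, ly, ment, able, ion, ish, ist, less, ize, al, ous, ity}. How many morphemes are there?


Segmenting 'subturnnessous' against the inventory:
  'sub' -> prefix (morpheme 1)
  'turn' -> root (morpheme 2)
  'ness' -> suffix (morpheme 3)
  'ous' -> suffix (morpheme 4)
Total morphemes: 4

4


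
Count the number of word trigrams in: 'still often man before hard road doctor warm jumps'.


Word trigrams from [9] words:
  Trigram 1: (still often man)
  Trigram 2: (often man before)
  Trigram 3: (man before hard)
  Trigram 4: (before hard road)
  Trigram 5: (hard road doctor)
  Trigram 6: (road doctor warm)
  Trigram 7: (doctor warm jumps)
Total word trigrams: 9 - 2 = 7

7


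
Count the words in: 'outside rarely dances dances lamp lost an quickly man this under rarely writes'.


Counting words by splitting on spaces:
  Word 1: 'outside'
  Word 2: 'rarely'
  Word 3: 'dances'
  Word 4: 'dances'
  Word 5: 'lamp'
  Word 6: 'lost'
  Word 7: 'an'
  Word 8: 'quickly'
  Word 9: 'man'
  Word 10: 'this'
  Word 11: 'under'
  Word 12: 'rarely'
  Word 13: 'writes'
Total words: 13

13


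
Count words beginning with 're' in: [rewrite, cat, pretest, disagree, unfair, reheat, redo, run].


Checking each word for prefix 're':
  'rewrite' -> YES, starts with 're' (count: 1)
  'cat' -> no (count: 1)
  'pretest' -> no (count: 1)
  'disagree' -> no (count: 1)
  'unfair' -> no (count: 1)
  'reheat' -> YES, starts with 're' (count: 2)
  'redo' -> YES, starts with 're' (count: 3)
  'run' -> no (count: 3)
Total with prefix 're': 3

3


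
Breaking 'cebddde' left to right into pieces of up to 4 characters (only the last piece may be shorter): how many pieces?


'cebddde' has 7 characters.
Chunking with max size 4:
  Chunk 1: 'cebd' (positions 0-3)
  Chunk 2: 'dde' (positions 4-6)
Total chunks: ceil(7 / 4) = 2

2


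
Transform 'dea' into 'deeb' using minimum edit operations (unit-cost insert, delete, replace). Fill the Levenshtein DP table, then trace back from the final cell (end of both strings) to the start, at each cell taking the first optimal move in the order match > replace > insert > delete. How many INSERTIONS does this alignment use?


Edit distance = 2. Backtracking from cell (3, 4) with preference match > replace > insert > delete,
then listing the resulting alignment 'dea' -> 'deeb' left to right:
  Step 1: keep 'd'
  Step 2: insert 'e' [insertion #1]
  Step 3: keep 'e'
  Step 4: replace a->b
Total insertions: 1

1


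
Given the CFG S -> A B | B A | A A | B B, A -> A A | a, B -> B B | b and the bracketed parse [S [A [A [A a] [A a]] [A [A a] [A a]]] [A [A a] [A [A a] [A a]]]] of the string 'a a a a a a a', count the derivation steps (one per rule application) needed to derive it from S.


Every bracketed nonterminal node [X ...] in the tree is produced by exactly one rule application.
Reading the tree off as a leftmost derivation:
  Step 1: S  =>  A A   (applied S -> A A)
  Step 2: A A  =>  A A A   (applied A -> A A)
  Step 3: A A A  =>  A A A A   (applied A -> A A)
  Step 4: A A A A  =>  a A A A   (applied A -> a)
  Step 5: a A A A  =>  a a A A   (applied A -> a)
  Step 6: a a A A  =>  a a A A A   (applied A -> A A)
  Step 7: a a A A A  =>  a a a A A   (applied A -> a)
  Step 8: a a a A A  =>  a a a a A   (applied A -> a)
  Step 9: a a a a A  =>  a a a a A A   (applied A -> A A)
  Step 10: a a a a A A  =>  a a a a a A   (applied A -> a)
  Step 11: a a a a a A  =>  a a a a a A A   (applied A -> A A)
  Step 12: a a a a a A A  =>  a a a a a a A   (applied A -> a)
  Step 13: a a a a a a A  =>  a a a a a a a   (applied A -> a)
Final yield: a a a a a a a
Total rewrite steps: 13

13


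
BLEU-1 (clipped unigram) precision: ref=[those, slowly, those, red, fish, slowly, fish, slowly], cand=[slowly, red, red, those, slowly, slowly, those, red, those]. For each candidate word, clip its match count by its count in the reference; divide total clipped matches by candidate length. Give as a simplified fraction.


Reference word counts: {'fish': 2, 'red': 1, 'slowly': 3, 'those': 2}
Checking each candidate word (with clipping):
  'slowly' -> in reference (ref count 3, used 1/3) -> match (matches: 1)
  'red' -> in reference (ref count 1, used 1/1) -> match (matches: 2)
  'red' -> ref count 1 already used up (1/1) -> clipped, no match (matches: 2)
  'those' -> in reference (ref count 2, used 1/2) -> match (matches: 3)
  'slowly' -> in reference (ref count 3, used 2/3) -> match (matches: 4)
  'slowly' -> in reference (ref count 3, used 3/3) -> match (matches: 5)
  'those' -> in reference (ref count 2, used 2/2) -> match (matches: 6)
  'red' -> ref count 1 already used up (1/1) -> clipped, no match (matches: 6)
  'those' -> ref count 2 already used up (2/2) -> clipped, no match (matches: 6)
Clipped matches: 6, Candidate length: 9
Precision = 6/9 = 2/3

2/3


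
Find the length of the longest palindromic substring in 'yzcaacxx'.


Scanning 'yzcaacxx' for palindromic substrings.
Substring at positions 2-5: 'caac'.
Check: reverse('caac') = 'caac' -> palindrome confirmed.
Neighbouring characters ('z' / 'x') break symmetry, so it cannot extend further.
No longer palindromic substring exists; longest length = 4

4


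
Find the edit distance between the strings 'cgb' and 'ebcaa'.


Building DP table for s1='cgb' (len 3) and s2='ebcaa' (len 5):
       e  b  c  a  a
    0  1  2  3  4  5
  c 1  1  2  2  3  4
  g 2  2  2  3  3  4
  b 3  3  2  3  4  4
Edit distance = dp[3][5] = 4

4


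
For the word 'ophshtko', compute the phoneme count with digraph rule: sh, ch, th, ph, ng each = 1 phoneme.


Parsing 'ophshtko' greedily, digraphs first:
  'o' -> vowel phoneme (phonemes so far: 1)
  'ph' -> digraph (1 consonant phoneme) (phonemes so far: 2)
  'sh' -> digraph (1 consonant phoneme) (phonemes so far: 3)
  't' -> consonant phoneme (phonemes so far: 4)
  'k' -> consonant phoneme (phonemes so far: 5)
  'o' -> vowel phoneme (phonemes so far: 6)
Total phonemes: 6

6


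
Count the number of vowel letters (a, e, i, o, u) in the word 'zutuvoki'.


Scanning each character of 'zutuvoki':
  Position 1: 'z' -> consonant (running count: 0)
  Position 2: 'u' -> vowel (running count: 1)
  Position 3: 't' -> consonant (running count: 1)
  Position 4: 'u' -> vowel (running count: 2)
  Position 5: 'v' -> consonant (running count: 2)
  Position 6: 'o' -> vowel (running count: 3)
  Position 7: 'k' -> consonant (running count: 3)
  Position 8: 'i' -> vowel (running count: 4)
Total vowels: 4

4


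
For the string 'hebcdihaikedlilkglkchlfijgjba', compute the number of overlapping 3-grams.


String 'hebcdihaikedlilkglkchlfijgjba' has length L = 29.
Number of overlapping n-grams = L - n + 1
Substituting: 29 - 3 + 1 = 27

27


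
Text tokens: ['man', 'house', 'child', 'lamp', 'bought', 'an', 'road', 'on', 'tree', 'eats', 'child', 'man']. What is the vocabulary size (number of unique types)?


Listing all tokens and tracking unique types:
  Token 1: 'man' -> NEW (unique so far: 1)
  Token 2: 'house' -> NEW (unique so far: 2)
  Token 3: 'child' -> NEW (unique so far: 3)
  Token 4: 'lamp' -> NEW (unique so far: 4)
  Token 5: 'bought' -> NEW (unique so far: 5)
  Token 6: 'an' -> NEW (unique so far: 6)
  Token 7: 'road' -> NEW (unique so far: 7)
  Token 8: 'on' -> NEW (unique so far: 8)
  Token 9: 'tree' -> NEW (unique so far: 9)
  Token 10: 'eats' -> NEW (unique so far: 10)
  Token 11: 'child' -> duplicate (unique so far: 10)
  Token 12: 'man' -> duplicate (unique so far: 10)
Unique types: ('an', 'bought', 'child', 'eats', 'house', 'lamp', 'man', 'on', 'road', 'tree')
Vocabulary size: 10

10


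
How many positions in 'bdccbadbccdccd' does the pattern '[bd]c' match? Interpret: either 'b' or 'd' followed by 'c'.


Pattern: [bd]c means either 'b' or 'd' followed by 'c'.
Scanning 'bdccbadbccdccd' position-by-position:
  Pos 0: window 'bd' -> no
  Pos 1: window 'dc' -> MATCH
  Pos 2: window 'cc' -> no
  Pos 3: window 'cb' -> no
  Pos 4: window 'ba' -> no
  Pos 5: window 'ad' -> no
  Pos 6: window 'db' -> no
  Pos 7: window 'bc' -> MATCH
  Pos 8: window 'cc' -> no
  Pos 9: window 'cd' -> no
  Pos 10: window 'dc' -> MATCH
  Pos 11: window 'cc' -> no
  Pos 12: window 'cd' -> no
  Pos 13: window 'd' -> no
Total matches: 3

3


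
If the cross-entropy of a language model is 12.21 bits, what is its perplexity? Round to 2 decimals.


Perplexity formula: PP = 2^H
H = 12.21
PP = 2^12.21
Decompose: 2^12.21 = 2^12 * 2^0.21
2^12 = 4096, 2^0.21 ~ 1.1566882
PP ~ 4096 * 1.1566882 = 4737.7948672
Rounded to 2 decimals: 4737.79

4737.79


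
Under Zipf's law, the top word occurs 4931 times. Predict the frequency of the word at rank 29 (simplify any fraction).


Zipf's law: freq(rank) = f1 / rank
f1 = 4931, rank = 29
freq = 4931 / 29
GCD(4931, 29) = 1
Simplified: 4931/29

4931/29


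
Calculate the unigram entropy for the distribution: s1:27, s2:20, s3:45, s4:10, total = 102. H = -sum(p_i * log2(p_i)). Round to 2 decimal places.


Computing entropy H = -sum(p_i * log2(p_i)):
  s1: p = 27/102 = 0.2647, -p*log2(p) = 0.5076
  s2: p = 20/102 = 0.1961, -p*log2(p) = 0.4609
  s3: p = 45/102 = 0.4412, -p*log2(p) = 0.5208
  s4: p = 10/102 = 0.0980, -p*log2(p) = 0.3285
H = sum of terms = 1.8178
Rounded to 2 decimals: 1.82

1.82


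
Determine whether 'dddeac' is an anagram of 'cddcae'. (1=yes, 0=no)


Sort characters of 'dddeac': 'acddde'
Sort characters of 'cddcae': 'accdde'
Sorted forms differ -> they are NOT anagrams
Result: 0

0


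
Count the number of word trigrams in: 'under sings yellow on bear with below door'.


Word trigrams from [8] words:
  Trigram 1: (under sings yellow)
  Trigram 2: (sings yellow on)
  Trigram 3: (yellow on bear)
  Trigram 4: (on bear with)
  Trigram 5: (bear with below)
  Trigram 6: (with below door)
Total word trigrams: 8 - 2 = 6

6


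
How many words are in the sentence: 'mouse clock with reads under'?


Counting words by splitting on spaces:
  Word 1: 'mouse'
  Word 2: 'clock'
  Word 3: 'with'
  Word 4: 'reads'
  Word 5: 'under'
Total words: 5

5


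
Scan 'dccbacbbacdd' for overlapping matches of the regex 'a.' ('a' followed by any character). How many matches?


Pattern: a. means 'a' followed by any character.
Scanning 'dccbacbbacdd' position-by-position:
  Pos 0: window 'dc' -> no
  Pos 1: window 'cc' -> no
  Pos 2: window 'cb' -> no
  Pos 3: window 'ba' -> no
  Pos 4: window 'ac' -> MATCH
  Pos 5: window 'cb' -> no
  Pos 6: window 'bb' -> no
  Pos 7: window 'ba' -> no
  Pos 8: window 'ac' -> MATCH
  Pos 9: window 'cd' -> no
  Pos 10: window 'dd' -> no
  Pos 11: window 'd' -> no
Total matches: 2

2


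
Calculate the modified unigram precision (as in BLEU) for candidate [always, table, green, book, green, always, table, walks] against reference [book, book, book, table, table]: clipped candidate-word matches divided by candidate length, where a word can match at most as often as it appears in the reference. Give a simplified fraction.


Reference word counts: {'book': 3, 'table': 2}
Checking each candidate word (with clipping):
  'always' -> not in reference -> no match (matches: 0)
  'table' -> in reference (ref count 2, used 1/2) -> match (matches: 1)
  'green' -> not in reference -> no match (matches: 1)
  'book' -> in reference (ref count 3, used 1/3) -> match (matches: 2)
  'green' -> not in reference -> no match (matches: 2)
  'always' -> not in reference -> no match (matches: 2)
  'table' -> in reference (ref count 2, used 2/2) -> match (matches: 3)
  'walks' -> not in reference -> no match (matches: 3)
Clipped matches: 3, Candidate length: 8
Precision = 3/8

3/8


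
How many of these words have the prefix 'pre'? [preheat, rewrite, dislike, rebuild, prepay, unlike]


Checking each word for prefix 'pre':
  'preheat' -> YES, starts with 'pre' (count: 1)
  'rewrite' -> no (count: 1)
  'dislike' -> no (count: 1)
  'rebuild' -> no (count: 1)
  'prepay' -> YES, starts with 'pre' (count: 2)
  'unlike' -> no (count: 2)
Total with prefix 'pre': 2

2


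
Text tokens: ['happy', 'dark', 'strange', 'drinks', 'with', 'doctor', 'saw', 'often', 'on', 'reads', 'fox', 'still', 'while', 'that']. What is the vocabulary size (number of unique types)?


Listing all tokens and tracking unique types:
  Token 1: 'happy' -> NEW (unique so far: 1)
  Token 2: 'dark' -> NEW (unique so far: 2)
  Token 3: 'strange' -> NEW (unique so far: 3)
  Token 4: 'drinks' -> NEW (unique so far: 4)
  Token 5: 'with' -> NEW (unique so far: 5)
  Token 6: 'doctor' -> NEW (unique so far: 6)
  Token 7: 'saw' -> NEW (unique so far: 7)
  Token 8: 'often' -> NEW (unique so far: 8)
  Token 9: 'on' -> NEW (unique so far: 9)
  Token 10: 'reads' -> NEW (unique so far: 10)
  Token 11: 'fox' -> NEW (unique so far: 11)
  Token 12: 'still' -> NEW (unique so far: 12)
  Token 13: 'while' -> NEW (unique so far: 13)
  Token 14: 'that' -> NEW (unique so far: 14)
Unique types: ('dark', 'doctor', 'drinks', 'fox', 'happy', 'often', 'on', 'reads', 'saw', 'still', 'strange', 'that', 'while', 'with')
Vocabulary size: 14

14


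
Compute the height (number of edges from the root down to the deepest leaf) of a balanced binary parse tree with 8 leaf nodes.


In a balanced binary tree with n leaves the deepest leaf is ceil(log2(n)) edges below the root.
log2(8) = 3.0000
ceil(3.0000) = 3
height (edges) = 3

3


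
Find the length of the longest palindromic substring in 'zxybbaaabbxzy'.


Scanning 'zxybbaaabbxzy' for palindromic substrings.
Substring at positions 3-9: 'bbaaabb'.
Check: reverse('bbaaabb') = 'bbaaabb' -> palindrome confirmed.
Neighbouring characters ('y' / 'x') break symmetry, so it cannot extend further.
No longer palindromic substring exists; longest length = 7

7


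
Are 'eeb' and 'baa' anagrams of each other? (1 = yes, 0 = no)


Sort characters of 'eeb': 'bee'
Sort characters of 'baa': 'aab'
Sorted forms differ -> they are NOT anagrams
Result: 0

0


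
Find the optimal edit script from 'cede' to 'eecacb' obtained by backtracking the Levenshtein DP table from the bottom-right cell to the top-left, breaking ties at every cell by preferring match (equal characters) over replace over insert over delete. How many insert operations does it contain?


Edit distance = 5. Backtracking from cell (4, 6) with preference match > replace > insert > delete,
then listing the resulting alignment 'cede' -> 'eecacb' left to right:
  Step 1: insert 'e' [insertion #1]
  Step 2: insert 'e' [insertion #2]
  Step 3: keep 'c'
  Step 4: replace e->a
  Step 5: replace d->c
  Step 6: replace e->b
Total insertions: 2

2


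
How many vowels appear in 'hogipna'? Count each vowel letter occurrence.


Scanning each character of 'hogipna':
  Position 1: 'h' -> consonant (running count: 0)
  Position 2: 'o' -> vowel (running count: 1)
  Position 3: 'g' -> consonant (running count: 1)
  Position 4: 'i' -> vowel (running count: 2)
  Position 5: 'p' -> consonant (running count: 2)
  Position 6: 'n' -> consonant (running count: 2)
  Position 7: 'a' -> vowel (running count: 3)
Total vowels: 3

3


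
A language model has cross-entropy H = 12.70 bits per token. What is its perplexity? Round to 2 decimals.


Perplexity formula: PP = 2^H
H = 12.70
PP = 2^12.70
Decompose: 2^12.70 = 2^12 * 2^0.70
2^12 = 4096, 2^0.70 ~ 1.6245048
PP ~ 4096 * 1.6245048 = 6653.9716608
Rounded to 2 decimals: 6653.97

6653.97


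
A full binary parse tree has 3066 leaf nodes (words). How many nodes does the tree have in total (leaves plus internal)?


Leaf nodes (terminals): 3066
Internal nodes = n - 1 = 3066 - 1 = 3065
Total = leaves + internal = 3066 + 3065 = 6131

6131


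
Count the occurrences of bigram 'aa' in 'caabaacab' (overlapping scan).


Scanning 'caabaacab' for bigram 'aa':
  Position 0: 'ca' -> no
  Position 1: 'aa' -> MATCH
  Position 2: 'ab' -> no
  Position 3: 'ba' -> no
  Position 4: 'aa' -> MATCH
  Position 5: 'ac' -> no
  Position 6: 'ca' -> no
  Position 7: 'ab' -> no
Total matches: 2

2


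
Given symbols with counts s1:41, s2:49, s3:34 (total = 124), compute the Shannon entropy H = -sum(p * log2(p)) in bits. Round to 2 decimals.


Computing entropy H = -sum(p_i * log2(p_i)):
  s1: p = 41/124 = 0.3306, -p*log2(p) = 0.5279
  s2: p = 49/124 = 0.3952, -p*log2(p) = 0.5293
  s3: p = 34/124 = 0.2742, -p*log2(p) = 0.5118
H = sum of terms = 1.5690
Rounded to 2 decimals: 1.57

1.57


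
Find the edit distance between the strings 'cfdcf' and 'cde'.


Building DP table for s1='cfdcf' (len 5) and s2='cde' (len 3):
       c  d  e
    0  1  2  3
  c 1  0  1  2
  f 2  1  1  2
  d 3  2  1  2
  c 4  3  2  2
  f 5  4  3  3
Edit distance = dp[5][3] = 3

3


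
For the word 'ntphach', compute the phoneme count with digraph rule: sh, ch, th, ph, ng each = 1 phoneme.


Parsing 'ntphach' greedily, digraphs first:
  'n' -> consonant phoneme (phonemes so far: 1)
  't' -> consonant phoneme (phonemes so far: 2)
  'ph' -> digraph (1 consonant phoneme) (phonemes so far: 3)
  'a' -> vowel phoneme (phonemes so far: 4)
  'ch' -> digraph (1 consonant phoneme) (phonemes so far: 5)
Total phonemes: 5

5


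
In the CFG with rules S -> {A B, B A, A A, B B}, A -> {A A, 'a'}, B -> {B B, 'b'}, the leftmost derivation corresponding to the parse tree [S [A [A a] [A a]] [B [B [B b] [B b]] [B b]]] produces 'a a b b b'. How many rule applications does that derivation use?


Every bracketed nonterminal node [X ...] in the tree is produced by exactly one rule application.
Reading the tree off as a leftmost derivation:
  Step 1: S  =>  A B   (applied S -> A B)
  Step 2: A B  =>  A A B   (applied A -> A A)
  Step 3: A A B  =>  a A B   (applied A -> a)
  Step 4: a A B  =>  a a B   (applied A -> a)
  Step 5: a a B  =>  a a B B   (applied B -> B B)
  Step 6: a a B B  =>  a a B B B   (applied B -> B B)
  Step 7: a a B B B  =>  a a b B B   (applied B -> b)
  Step 8: a a b B B  =>  a a b b B   (applied B -> b)
  Step 9: a a b b B  =>  a a b b b   (applied B -> b)
Final yield: a a b b b
Total rewrite steps: 9

9


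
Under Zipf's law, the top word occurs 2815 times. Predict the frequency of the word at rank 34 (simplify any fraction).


Zipf's law: freq(rank) = f1 / rank
f1 = 2815, rank = 34
freq = 2815 / 34
GCD(2815, 34) = 1
Simplified: 2815/34

2815/34


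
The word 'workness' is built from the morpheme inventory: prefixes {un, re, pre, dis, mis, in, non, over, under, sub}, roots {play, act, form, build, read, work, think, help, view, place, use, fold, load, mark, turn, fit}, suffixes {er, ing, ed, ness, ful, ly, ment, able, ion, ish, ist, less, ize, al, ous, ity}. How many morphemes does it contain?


Segmenting 'workness' against the inventory:
  'work' -> root (morpheme 1)
  'ness' -> suffix (morpheme 2)
Total morphemes: 2

2


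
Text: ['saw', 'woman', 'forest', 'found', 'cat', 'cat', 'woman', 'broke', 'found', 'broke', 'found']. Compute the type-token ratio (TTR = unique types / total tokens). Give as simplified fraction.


Tokens: 11
Unique types: ('broke', 'cat', 'forest', 'found', 'saw', 'woman') = 6
TTR = 6/11
Already in lowest terms.

6/11


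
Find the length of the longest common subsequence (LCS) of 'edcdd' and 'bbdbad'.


DP table for LCS of 'edcdd' and 'bbdbad':
       b  b  d  b  a  d
    0  0  0  0  0  0  0
  e 0  0  0  0  0  0  0
  d 0  0  0  1  1  1  1
  c 0  0  0  1  1  1  1
  d 0  0  0  1  1  1  2
  d 0  0  0  1  1  1  2
LCS: 'dd'
LCS length = 2

2


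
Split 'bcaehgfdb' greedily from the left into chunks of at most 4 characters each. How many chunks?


'bcaehgfdb' has 9 characters.
Chunking with max size 4:
  Chunk 1: 'bcae' (positions 0-3)
  Chunk 2: 'hgfd' (positions 4-7)
  Chunk 3: 'b' (positions 8-8)
Total chunks: ceil(9 / 4) = 3

3


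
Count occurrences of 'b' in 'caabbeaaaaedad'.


Scanning 'caabbeaaaaedad' for 'b':
  Position 3: 'b' -> MATCH (count: 1)
  Position 4: 'b' -> MATCH (count: 2)
Total occurrences of 'b': 2

2


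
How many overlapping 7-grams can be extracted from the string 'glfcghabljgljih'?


String 'glfcghabljgljih' has length L = 15.
Number of overlapping n-grams = L - n + 1
Substituting: 15 - 7 + 1 = 9

9


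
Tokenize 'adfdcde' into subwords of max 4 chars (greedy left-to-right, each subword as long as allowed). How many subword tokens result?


'adfdcde' has 7 characters.
Chunking with max size 4:
  Chunk 1: 'adfd' (positions 0-3)
  Chunk 2: 'cde' (positions 4-6)
Total chunks: ceil(7 / 4) = 2

2


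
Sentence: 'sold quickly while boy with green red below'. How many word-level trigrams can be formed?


Word trigrams from [8] words:
  Trigram 1: (sold quickly while)
  Trigram 2: (quickly while boy)
  Trigram 3: (while boy with)
  Trigram 4: (boy with green)
  Trigram 5: (with green red)
  Trigram 6: (green red below)
Total word trigrams: 8 - 2 = 6

6


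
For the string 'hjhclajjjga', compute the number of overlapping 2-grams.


String 'hjhclajjjga' has length L = 11.
Number of overlapping n-grams = L - n + 1
Substituting: 11 - 2 + 1 = 10

10


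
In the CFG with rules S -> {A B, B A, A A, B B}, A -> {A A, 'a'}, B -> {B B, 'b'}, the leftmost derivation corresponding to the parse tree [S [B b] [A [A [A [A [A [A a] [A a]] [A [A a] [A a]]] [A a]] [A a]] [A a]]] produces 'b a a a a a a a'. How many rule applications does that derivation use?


Every bracketed nonterminal node [X ...] in the tree is produced by exactly one rule application.
Reading the tree off as a leftmost derivation:
  Step 1: S  =>  B A   (applied S -> B A)
  Step 2: B A  =>  b A   (applied B -> b)
  Step 3: b A  =>  b A A   (applied A -> A A)
  Step 4: b A A  =>  b A A A   (applied A -> A A)
  Step 5: b A A A  =>  b A A A A   (applied A -> A A)
  Step 6: b A A A A  =>  b A A A A A   (applied A -> A A)
  Step 7: b A A A A A  =>  b A A A A A A   (applied A -> A A)
  Step 8: b A A A A A A  =>  b a A A A A A   (applied A -> a)
  Step 9: b a A A A A A  =>  b a a A A A A   (applied A -> a)
  Step 10: b a a A A A A  =>  b a a A A A A A   (applied A -> A A)
  Step 11: b a a A A A A A  =>  b a a a A A A A   (applied A -> a)
  Step 12: b a a a A A A A  =>  b a a a a A A A   (applied A -> a)
  Step 13: b a a a a A A A  =>  b a a a a a A A   (applied A -> a)
  Step 14: b a a a a a A A  =>  b a a a a a a A   (applied A -> a)
  Step 15: b a a a a a a A  =>  b a a a a a a a   (applied A -> a)
Final yield: b a a a a a a a
Total rewrite steps: 15

15


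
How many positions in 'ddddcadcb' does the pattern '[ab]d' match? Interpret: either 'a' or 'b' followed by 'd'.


Pattern: [ab]d means either 'a' or 'b' followed by 'd'.
Scanning 'ddddcadcb' position-by-position:
  Pos 0: window 'dd' -> no
  Pos 1: window 'dd' -> no
  Pos 2: window 'dd' -> no
  Pos 3: window 'dc' -> no
  Pos 4: window 'ca' -> no
  Pos 5: window 'ad' -> MATCH
  Pos 6: window 'dc' -> no
  Pos 7: window 'cb' -> no
  Pos 8: window 'b' -> no
Total matches: 1

1


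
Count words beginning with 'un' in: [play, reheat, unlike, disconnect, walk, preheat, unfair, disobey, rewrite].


Checking each word for prefix 'un':
  'play' -> no (count: 0)
  'reheat' -> no (count: 0)
  'unlike' -> YES, starts with 'un' (count: 1)
  'disconnect' -> no (count: 1)
  'walk' -> no (count: 1)
  'preheat' -> no (count: 1)
  'unfair' -> YES, starts with 'un' (count: 2)
  'disobey' -> no (count: 2)
  'rewrite' -> no (count: 2)
Total with prefix 'un': 2

2


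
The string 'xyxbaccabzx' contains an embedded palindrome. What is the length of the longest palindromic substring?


Scanning 'xyxbaccabzx' for palindromic substrings.
Substring at positions 3-8: 'baccab'.
Check: reverse('baccab') = 'baccab' -> palindrome confirmed.
Neighbouring characters ('x' / 'z') break symmetry, so it cannot extend further.
No longer palindromic substring exists; longest length = 6

6


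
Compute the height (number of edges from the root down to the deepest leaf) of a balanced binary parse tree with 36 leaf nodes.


In a balanced binary tree with n leaves the deepest leaf is ceil(log2(n)) edges below the root.
log2(36) = 5.1699
ceil(5.1699) = 6
height (edges) = 6

6


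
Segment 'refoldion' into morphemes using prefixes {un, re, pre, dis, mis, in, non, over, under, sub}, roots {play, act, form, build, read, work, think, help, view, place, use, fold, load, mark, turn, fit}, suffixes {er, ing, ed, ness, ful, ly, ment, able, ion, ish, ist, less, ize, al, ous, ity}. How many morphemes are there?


Segmenting 'refoldion' against the inventory:
  're' -> prefix (morpheme 1)
  'fold' -> root (morpheme 2)
  'ion' -> suffix (morpheme 3)
Total morphemes: 3

3


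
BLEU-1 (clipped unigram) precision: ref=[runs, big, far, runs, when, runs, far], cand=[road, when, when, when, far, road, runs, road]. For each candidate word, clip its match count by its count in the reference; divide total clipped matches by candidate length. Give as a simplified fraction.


Reference word counts: {'big': 1, 'far': 2, 'runs': 3, 'when': 1}
Checking each candidate word (with clipping):
  'road' -> not in reference -> no match (matches: 0)
  'when' -> in reference (ref count 1, used 1/1) -> match (matches: 1)
  'when' -> ref count 1 already used up (1/1) -> clipped, no match (matches: 1)
  'when' -> ref count 1 already used up (1/1) -> clipped, no match (matches: 1)
  'far' -> in reference (ref count 2, used 1/2) -> match (matches: 2)
  'road' -> not in reference -> no match (matches: 2)
  'runs' -> in reference (ref count 3, used 1/3) -> match (matches: 3)
  'road' -> not in reference -> no match (matches: 3)
Clipped matches: 3, Candidate length: 8
Precision = 3/8

3/8


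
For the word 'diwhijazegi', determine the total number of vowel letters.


Scanning each character of 'diwhijazegi':
  Position 1: 'd' -> consonant (running count: 0)
  Position 2: 'i' -> vowel (running count: 1)
  Position 3: 'w' -> consonant (running count: 1)
  Position 4: 'h' -> consonant (running count: 1)
  Position 5: 'i' -> vowel (running count: 2)
  Position 6: 'j' -> consonant (running count: 2)
  Position 7: 'a' -> vowel (running count: 3)
  Position 8: 'z' -> consonant (running count: 3)
  Position 9: 'e' -> vowel (running count: 4)
  Position 10: 'g' -> consonant (running count: 4)
  Position 11: 'i' -> vowel (running count: 5)
Total vowels: 5

5
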